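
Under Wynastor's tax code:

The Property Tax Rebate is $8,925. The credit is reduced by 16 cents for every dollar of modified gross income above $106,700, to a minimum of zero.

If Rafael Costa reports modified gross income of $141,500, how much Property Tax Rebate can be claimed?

Property Tax Rebate: 16% of the $34,800 excess over $106,700 is $5,568; credit = $8,925 − $5,568 = $3,357.

$3,357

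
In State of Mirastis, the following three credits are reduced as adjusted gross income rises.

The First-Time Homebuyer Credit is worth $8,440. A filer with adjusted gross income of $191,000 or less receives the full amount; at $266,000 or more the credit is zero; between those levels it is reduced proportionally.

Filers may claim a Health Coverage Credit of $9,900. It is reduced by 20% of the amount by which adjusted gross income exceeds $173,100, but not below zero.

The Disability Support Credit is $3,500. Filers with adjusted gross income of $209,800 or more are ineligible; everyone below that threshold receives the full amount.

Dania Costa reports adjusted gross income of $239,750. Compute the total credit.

First-Time Homebuyer Credit: $239,750 is $48,750 into a $75,000 phase-out range, leaving 26,250/75,000 of the credit: $8,440 × 26,250/75,000 = $2,954.
Health Coverage Credit: 20% of the $66,650 excess over $173,100 is $13,330 ≥ base, so the credit is $0.
Disability Support Credit: $239,750 meets or exceeds the $209,800 cutoff, so the credit is $0.
Total: $2,954 + $0 + $0 = $2,954.

$2,954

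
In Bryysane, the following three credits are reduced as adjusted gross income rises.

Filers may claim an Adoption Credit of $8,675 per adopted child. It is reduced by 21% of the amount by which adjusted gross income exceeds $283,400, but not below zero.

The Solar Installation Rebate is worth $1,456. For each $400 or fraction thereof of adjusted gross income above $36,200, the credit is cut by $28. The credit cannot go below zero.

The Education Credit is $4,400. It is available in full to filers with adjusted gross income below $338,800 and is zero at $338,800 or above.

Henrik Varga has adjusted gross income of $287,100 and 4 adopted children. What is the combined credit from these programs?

Adoption Credit: base = 4 × $8,675 = $34,700. 21% of the $3,700 excess over $283,400 is $777; credit = $34,700 − $777 = $33,923.
Solar Installation Rebate: income exceeds $36,200 by $250,900 → 628 increments × $28 = $17,584 ≥ base, so the credit is $0.
Education Credit: $287,100 is below the $338,800 cutoff, so the full $4,400 applies.
Total: $33,923 + $0 + $4,400 = $38,323.

$38,323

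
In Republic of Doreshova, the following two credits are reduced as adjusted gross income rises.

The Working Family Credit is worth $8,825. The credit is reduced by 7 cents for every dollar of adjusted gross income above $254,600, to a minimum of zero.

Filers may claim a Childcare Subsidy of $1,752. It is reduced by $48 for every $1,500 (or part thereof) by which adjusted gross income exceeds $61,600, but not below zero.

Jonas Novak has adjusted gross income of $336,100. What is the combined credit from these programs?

Working Family Credit: 7% of the $81,500 excess over $254,600 is $5,705; credit = $8,825 − $5,705 = $3,120.
Childcare Subsidy: income exceeds $61,600 by $274,500 → 183 increments × $48 = $8,784 ≥ base, so the credit is $0.
Total: $3,120 + $0 = $3,120.

$3,120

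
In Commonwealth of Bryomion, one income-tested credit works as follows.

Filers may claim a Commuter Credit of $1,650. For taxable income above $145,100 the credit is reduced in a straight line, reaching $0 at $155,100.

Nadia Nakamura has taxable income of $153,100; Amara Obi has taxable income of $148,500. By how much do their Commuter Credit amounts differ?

$759

Nadia ($153,100): Commuter Credit: $153,100 is $8,000 into a $10,000 phase-out range, leaving 2,000/10,000 of the credit: $1,650 × 2,000/10,000 = $330.
Amara ($148,500): Commuter Credit: $148,500 is $3,400 into a $10,000 phase-out range, leaving 6,600/10,000 of the credit: $1,650 × 6,600/10,000 = $1,089.
Difference: |$330 − $1,089| = $759.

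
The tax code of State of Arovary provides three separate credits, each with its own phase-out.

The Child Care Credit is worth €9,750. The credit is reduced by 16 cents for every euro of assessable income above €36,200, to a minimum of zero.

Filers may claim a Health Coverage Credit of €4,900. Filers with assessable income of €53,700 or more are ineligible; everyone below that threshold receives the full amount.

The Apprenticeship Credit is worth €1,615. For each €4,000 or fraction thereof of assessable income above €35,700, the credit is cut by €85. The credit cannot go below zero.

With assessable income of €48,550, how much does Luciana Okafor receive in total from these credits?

€13,949

Child Care Credit: 16% of the €12,350 excess over €36,200 is €1,976; credit = €9,750 − €1,976 = €7,774.
Health Coverage Credit: €48,550 is below the €53,700 cutoff, so the full €4,900 applies.
Apprenticeship Credit: income exceeds €35,700 by €12,850, which is 4 full-or-partial €4,000 increments; reduction = 4 × €85 = €340, leaving €1,275.
Total: €7,774 + €4,900 + €1,275 = €13,949.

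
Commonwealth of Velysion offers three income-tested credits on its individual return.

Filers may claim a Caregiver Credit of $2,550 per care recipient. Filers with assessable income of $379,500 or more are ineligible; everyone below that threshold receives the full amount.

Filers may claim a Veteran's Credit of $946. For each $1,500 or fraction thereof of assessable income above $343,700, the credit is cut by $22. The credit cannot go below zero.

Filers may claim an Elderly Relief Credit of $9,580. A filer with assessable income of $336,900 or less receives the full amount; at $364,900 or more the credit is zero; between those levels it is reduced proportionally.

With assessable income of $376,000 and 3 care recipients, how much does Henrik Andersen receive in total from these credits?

$8,112

Caregiver Credit: base = 3 × $2,550 = $7,650. $376,000 is below the $379,500 cutoff, so the full $7,650 applies.
Veteran's Credit: income exceeds $343,700 by $32,300, which is 22 full-or-partial $1,500 increments; reduction = 22 × $22 = $484, leaving $462.
Elderly Relief Credit: $376,000 is at or above $364,900, so the credit is $0.
Total: $7,650 + $462 + $0 = $8,112.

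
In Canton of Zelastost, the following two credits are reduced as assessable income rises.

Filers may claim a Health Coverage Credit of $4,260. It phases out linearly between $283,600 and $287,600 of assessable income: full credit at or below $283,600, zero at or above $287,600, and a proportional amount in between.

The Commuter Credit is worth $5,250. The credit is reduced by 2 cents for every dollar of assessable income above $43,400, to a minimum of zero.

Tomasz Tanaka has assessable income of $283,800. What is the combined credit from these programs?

$4,489

Health Coverage Credit: $283,800 is $200 into a $4,000 phase-out range, leaving 3,800/4,000 of the credit: $4,260 × 3,800/4,000 = $4,047.
Commuter Credit: 2% of the $240,400 excess over $43,400 is $4,808; credit = $5,250 − $4,808 = $442.
Total: $4,047 + $442 = $4,489.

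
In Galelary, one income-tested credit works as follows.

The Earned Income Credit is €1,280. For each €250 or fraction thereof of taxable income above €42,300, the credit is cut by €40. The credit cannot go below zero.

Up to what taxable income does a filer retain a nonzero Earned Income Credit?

After 31 increments the reduction is 31 × €40 = €1,240, leaving €40; one more increment wipes it out. Increment 31 ends at excess 31 × €250 = €7,750, so the highest qualifying income is €42,300 + €7,750 = €50,050.

€50,050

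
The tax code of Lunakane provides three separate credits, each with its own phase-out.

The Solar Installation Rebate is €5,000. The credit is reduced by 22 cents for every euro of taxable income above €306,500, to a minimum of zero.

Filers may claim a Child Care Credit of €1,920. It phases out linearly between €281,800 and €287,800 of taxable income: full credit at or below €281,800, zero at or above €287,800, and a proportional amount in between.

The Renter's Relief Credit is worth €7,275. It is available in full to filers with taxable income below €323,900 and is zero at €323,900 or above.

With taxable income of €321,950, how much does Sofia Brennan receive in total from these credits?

Solar Installation Rebate: 22% of the €15,450 excess over €306,500 is €3,399; credit = €5,000 − €3,399 = €1,601.
Child Care Credit: €321,950 is at or above €287,800, so the credit is €0.
Renter's Relief Credit: €321,950 is below the €323,900 cutoff, so the full €7,275 applies.
Total: €1,601 + €0 + €7,275 = €8,876.

€8,876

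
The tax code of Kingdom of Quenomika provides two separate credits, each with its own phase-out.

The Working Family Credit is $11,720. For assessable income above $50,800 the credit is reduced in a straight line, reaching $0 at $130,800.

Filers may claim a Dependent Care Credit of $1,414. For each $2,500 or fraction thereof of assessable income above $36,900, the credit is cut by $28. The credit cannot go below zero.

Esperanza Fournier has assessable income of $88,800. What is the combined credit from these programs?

$6,979

Working Family Credit: $88,800 is $38,000 into a $80,000 phase-out range, leaving 42,000/80,000 of the credit: $11,720 × 42,000/80,000 = $6,153.
Dependent Care Credit: income exceeds $36,900 by $51,900, which is 21 full-or-partial $2,500 increments; reduction = 21 × $28 = $588, leaving $826.
Total: $6,153 + $826 = $6,979.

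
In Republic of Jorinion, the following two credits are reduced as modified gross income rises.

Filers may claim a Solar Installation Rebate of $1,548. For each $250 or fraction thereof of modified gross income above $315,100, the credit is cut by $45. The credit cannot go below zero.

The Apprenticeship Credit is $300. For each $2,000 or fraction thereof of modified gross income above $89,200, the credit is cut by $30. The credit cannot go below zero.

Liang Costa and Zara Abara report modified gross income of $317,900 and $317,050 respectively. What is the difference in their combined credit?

Liang ($317,900): Solar Installation Rebate: income exceeds $315,100 by $2,800, which is 12 full-or-partial $250 increments; reduction = 12 × $45 = $540, leaving $1,008. Apprenticeship Credit: income exceeds $89,200 by $228,700 → 115 increments × $30 = $3,450 ≥ base, so the credit is $0. total $1,008 + $0 = $1,008
Zara ($317,050): Solar Installation Rebate: income exceeds $315,100 by $1,950, which is 8 full-or-partial $250 increments; reduction = 8 × $45 = $360, leaving $1,188. Apprenticeship Credit: income exceeds $89,200 by $227,850 → 114 increments × $30 = $3,420 ≥ base, so the credit is $0. total $1,188 + $0 = $1,188
Difference: |$1,008 − $1,188| = $180.

$180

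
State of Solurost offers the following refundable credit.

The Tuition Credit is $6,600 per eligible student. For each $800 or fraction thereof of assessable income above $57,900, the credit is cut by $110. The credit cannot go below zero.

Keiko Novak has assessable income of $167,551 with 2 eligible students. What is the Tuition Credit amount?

$0

Tuition Credit: base = 2 × $6,600 = $13,200. income exceeds $57,900 by $109,651 → 138 increments × $110 = $15,180 ≥ base, so the credit is $0.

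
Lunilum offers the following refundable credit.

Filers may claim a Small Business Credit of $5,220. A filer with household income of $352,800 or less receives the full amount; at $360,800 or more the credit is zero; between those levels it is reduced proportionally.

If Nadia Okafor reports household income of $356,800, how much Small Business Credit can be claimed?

Small Business Credit: $356,800 is $4,000 into a $8,000 phase-out range, leaving 4,000/8,000 of the credit: $5,220 × 4,000/8,000 = $2,610.

$2,610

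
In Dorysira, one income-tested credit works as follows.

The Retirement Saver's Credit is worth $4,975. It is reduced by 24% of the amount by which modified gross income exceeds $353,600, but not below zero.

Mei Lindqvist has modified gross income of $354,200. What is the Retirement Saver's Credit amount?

$4,831

Retirement Saver's Credit: 24% of the $600 excess over $353,600 is $144; credit = $4,975 − $144 = $4,831.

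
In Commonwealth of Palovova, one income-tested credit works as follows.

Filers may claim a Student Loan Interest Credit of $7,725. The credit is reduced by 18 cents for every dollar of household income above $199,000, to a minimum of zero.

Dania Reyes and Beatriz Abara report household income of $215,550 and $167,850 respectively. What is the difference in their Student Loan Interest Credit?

Dania ($215,550): Student Loan Interest Credit: 18% of the $16,550 excess over $199,000 is $2,979; credit = $7,725 − $2,979 = $4,746.
Beatriz ($167,850): Student Loan Interest Credit: $167,850 is at or below the $199,000 threshold, so the full $7,725 applies.
Difference: |$4,746 − $7,725| = $2,979.

$2,979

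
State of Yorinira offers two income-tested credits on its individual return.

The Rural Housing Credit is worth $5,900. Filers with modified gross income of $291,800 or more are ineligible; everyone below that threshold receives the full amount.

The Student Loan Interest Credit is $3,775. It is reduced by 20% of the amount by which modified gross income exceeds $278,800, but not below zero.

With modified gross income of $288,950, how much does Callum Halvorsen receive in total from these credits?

Rural Housing Credit: $288,950 is below the $291,800 cutoff, so the full $5,900 applies.
Student Loan Interest Credit: 20% of the $10,150 excess over $278,800 is $2,030; credit = $3,775 − $2,030 = $1,745.
Total: $5,900 + $1,745 = $7,645.

$7,645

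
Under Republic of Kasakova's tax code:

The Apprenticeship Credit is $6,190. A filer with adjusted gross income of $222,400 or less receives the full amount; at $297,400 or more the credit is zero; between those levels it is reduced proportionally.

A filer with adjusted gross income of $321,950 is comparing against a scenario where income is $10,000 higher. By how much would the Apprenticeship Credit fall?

$0

At $321,950 — $321,950 is at or above $297,400, so the credit is $0.
At $331,950 — $331,950 is at or above $297,400, so the credit is $0.
Lost: $0 − $0 = $0.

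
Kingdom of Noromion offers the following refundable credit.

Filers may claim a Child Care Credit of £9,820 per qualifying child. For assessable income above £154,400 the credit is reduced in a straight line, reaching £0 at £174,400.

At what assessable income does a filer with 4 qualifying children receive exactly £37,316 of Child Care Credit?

£155,400

Full credit = 4 × £9,820 = £39,280.
£37,316 is 37,316/39,280 of the full £39,280, so 1,964/39,280 of the £20,000 range has been used: income = £154,400 + £20,000 × 1,964/39,280 = £155,400.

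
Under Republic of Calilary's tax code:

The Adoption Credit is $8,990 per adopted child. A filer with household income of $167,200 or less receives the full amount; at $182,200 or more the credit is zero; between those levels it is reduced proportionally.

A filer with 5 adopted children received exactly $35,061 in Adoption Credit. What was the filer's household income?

$170,500

Full credit = 5 × $8,990 = $44,950.
$35,061 is 35,061/44,950 of the full $44,950, so 9,889/44,950 of the $15,000 range has been used: income = $167,200 + $15,000 × 9,889/44,950 = $170,500.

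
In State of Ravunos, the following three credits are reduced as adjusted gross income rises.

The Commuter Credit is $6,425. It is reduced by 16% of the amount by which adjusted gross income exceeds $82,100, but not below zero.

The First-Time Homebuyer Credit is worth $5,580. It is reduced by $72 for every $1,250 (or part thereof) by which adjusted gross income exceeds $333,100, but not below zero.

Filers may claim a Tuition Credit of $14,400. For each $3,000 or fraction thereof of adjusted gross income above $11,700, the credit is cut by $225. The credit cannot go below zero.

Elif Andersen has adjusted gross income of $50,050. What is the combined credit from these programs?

$23,480

Commuter Credit: $50,050 is at or below the $82,100 threshold, so the full $6,425 applies.
First-Time Homebuyer Credit: $50,050 is at or below the $333,100 threshold, so the full $5,580 applies.
Tuition Credit: income exceeds $11,700 by $38,350, which is 13 full-or-partial $3,000 increments; reduction = 13 × $225 = $2,925, leaving $11,475.
Total: $6,425 + $5,580 + $11,475 = $23,480.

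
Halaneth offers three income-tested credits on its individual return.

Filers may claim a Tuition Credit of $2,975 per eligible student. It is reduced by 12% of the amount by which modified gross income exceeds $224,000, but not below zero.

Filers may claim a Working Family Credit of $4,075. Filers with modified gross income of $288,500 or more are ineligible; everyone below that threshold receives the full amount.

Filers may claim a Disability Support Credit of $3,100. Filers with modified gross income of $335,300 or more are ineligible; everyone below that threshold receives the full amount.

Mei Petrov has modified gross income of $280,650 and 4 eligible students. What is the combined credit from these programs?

$12,277

Tuition Credit: base = 4 × $2,975 = $11,900. 12% of the $56,650 excess over $224,000 is $6,798; credit = $11,900 − $6,798 = $5,102.
Working Family Credit: $280,650 is below the $288,500 cutoff, so the full $4,075 applies.
Disability Support Credit: $280,650 is below the $335,300 cutoff, so the full $3,100 applies.
Total: $5,102 + $4,075 + $3,100 = $12,277.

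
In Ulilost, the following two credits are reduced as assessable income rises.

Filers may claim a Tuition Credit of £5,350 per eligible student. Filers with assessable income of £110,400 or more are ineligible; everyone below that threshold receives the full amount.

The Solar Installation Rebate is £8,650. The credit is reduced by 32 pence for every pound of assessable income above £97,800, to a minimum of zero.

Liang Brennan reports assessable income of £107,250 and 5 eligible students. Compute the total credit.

Tuition Credit: base = 5 × £5,350 = £26,750. £107,250 is below the £110,400 cutoff, so the full £26,750 applies.
Solar Installation Rebate: 32% of the £9,450 excess over £97,800 is £3,024; credit = £8,650 − £3,024 = £5,626.
Total: £26,750 + £5,626 = £32,376.

£32,376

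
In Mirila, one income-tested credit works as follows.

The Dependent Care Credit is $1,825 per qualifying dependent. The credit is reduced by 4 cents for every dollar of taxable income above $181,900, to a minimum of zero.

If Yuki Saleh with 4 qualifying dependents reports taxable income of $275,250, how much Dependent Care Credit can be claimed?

Dependent Care Credit: base = 4 × $1,825 = $7,300. 4% of the $93,350 excess over $181,900 is $3,734; credit = $7,300 − $3,734 = $3,566.

$3,566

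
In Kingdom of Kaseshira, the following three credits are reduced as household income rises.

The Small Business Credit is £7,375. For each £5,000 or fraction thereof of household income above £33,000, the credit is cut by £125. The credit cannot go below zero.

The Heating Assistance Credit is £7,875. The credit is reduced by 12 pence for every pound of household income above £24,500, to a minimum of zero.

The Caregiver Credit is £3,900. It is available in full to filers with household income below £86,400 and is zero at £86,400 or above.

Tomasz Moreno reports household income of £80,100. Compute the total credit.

Small Business Credit: income exceeds £33,000 by £47,100, which is 10 full-or-partial £5,000 increments; reduction = 10 × £125 = £1,250, leaving £6,125.
Heating Assistance Credit: 12% of the £55,600 excess over £24,500 is £6,672; credit = £7,875 − £6,672 = £1,203.
Caregiver Credit: £80,100 is below the £86,400 cutoff, so the full £3,900 applies.
Total: £6,125 + £1,203 + £3,900 = £11,228.

£11,228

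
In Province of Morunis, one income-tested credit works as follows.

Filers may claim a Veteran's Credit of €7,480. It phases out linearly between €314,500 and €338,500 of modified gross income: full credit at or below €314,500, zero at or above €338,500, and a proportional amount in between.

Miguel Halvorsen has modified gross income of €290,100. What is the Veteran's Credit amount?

€7,480

Veteran's Credit: €290,100 is at or below the €314,500 threshold, so the full €7,480 applies.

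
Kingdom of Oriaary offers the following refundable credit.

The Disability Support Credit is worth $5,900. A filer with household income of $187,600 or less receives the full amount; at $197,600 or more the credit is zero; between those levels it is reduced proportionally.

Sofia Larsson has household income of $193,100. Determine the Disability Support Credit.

$2,655

Disability Support Credit: $193,100 is $5,500 into a $10,000 phase-out range, leaving 4,500/10,000 of the credit: $5,900 × 4,500/10,000 = $2,655.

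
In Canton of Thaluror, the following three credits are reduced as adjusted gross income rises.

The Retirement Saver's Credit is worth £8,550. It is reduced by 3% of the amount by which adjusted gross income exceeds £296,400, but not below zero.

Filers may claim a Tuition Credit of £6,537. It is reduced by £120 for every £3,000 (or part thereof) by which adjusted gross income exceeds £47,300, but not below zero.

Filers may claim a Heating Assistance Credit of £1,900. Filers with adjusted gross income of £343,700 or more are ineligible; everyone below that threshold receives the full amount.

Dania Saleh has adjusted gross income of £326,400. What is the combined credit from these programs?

£9,550

Retirement Saver's Credit: 3% of the £30,000 excess over £296,400 is £900; credit = £8,550 − £900 = £7,650.
Tuition Credit: income exceeds £47,300 by £279,100 → 94 increments × £120 = £11,280 ≥ base, so the credit is £0.
Heating Assistance Credit: £326,400 is below the £343,700 cutoff, so the full £1,900 applies.
Total: £7,650 + £0 + £1,900 = £9,550.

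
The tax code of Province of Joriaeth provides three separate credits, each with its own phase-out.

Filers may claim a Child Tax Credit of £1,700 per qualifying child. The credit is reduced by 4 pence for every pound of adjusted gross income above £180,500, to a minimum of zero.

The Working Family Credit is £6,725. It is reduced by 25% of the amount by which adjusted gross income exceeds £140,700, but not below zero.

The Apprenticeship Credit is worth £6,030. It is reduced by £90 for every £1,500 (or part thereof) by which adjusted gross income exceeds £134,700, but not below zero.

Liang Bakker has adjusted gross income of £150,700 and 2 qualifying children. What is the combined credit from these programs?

Child Tax Credit: base = 2 × £1,700 = £3,400. £150,700 is at or below the £180,500 threshold, so the full £3,400 applies.
Working Family Credit: 25% of the £10,000 excess over £140,700 is £2,500; credit = £6,725 − £2,500 = £4,225.
Apprenticeship Credit: income exceeds £134,700 by £16,000, which is 11 full-or-partial £1,500 increments; reduction = 11 × £90 = £990, leaving £5,040.
Total: £3,400 + £4,225 + £5,040 = £12,665.

£12,665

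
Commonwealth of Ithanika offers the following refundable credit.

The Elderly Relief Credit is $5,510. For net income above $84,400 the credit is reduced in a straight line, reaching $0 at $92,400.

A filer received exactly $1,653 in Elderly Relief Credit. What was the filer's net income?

$1,653 is 1,653/5,510 of the full $5,510, so 3,857/5,510 of the $8,000 range has been used: income = $84,400 + $8,000 × 3,857/5,510 = $90,000.

$90,000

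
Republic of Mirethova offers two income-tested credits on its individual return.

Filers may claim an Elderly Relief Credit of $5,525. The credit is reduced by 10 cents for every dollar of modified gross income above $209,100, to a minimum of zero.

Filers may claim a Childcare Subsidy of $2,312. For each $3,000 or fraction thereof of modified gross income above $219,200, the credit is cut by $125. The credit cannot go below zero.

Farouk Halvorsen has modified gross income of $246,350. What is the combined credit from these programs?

$2,862

Elderly Relief Credit: 10% of the $37,250 excess over $209,100 is $3,725; credit = $5,525 − $3,725 = $1,800.
Childcare Subsidy: income exceeds $219,200 by $27,150, which is 10 full-or-partial $3,000 increments; reduction = 10 × $125 = $1,250, leaving $1,062.
Total: $1,800 + $1,062 = $2,862.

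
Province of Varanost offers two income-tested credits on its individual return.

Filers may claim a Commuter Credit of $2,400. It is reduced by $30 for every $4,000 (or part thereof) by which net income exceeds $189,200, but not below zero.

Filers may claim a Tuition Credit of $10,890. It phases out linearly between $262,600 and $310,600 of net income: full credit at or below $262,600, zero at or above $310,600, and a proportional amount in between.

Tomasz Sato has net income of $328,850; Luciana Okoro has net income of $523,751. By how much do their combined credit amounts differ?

Tomasz ($328,850): Commuter Credit: income exceeds $189,200 by $139,650, which is 35 full-or-partial $4,000 increments; reduction = 35 × $30 = $1,050, leaving $1,350. Tuition Credit: $328,850 is at or above $310,600, so the credit is $0. total $1,350 + $0 = $1,350
Luciana ($523,751): Commuter Credit: income exceeds $189,200 by $334,551 → 84 increments × $30 = $2,520 ≥ base, so the credit is $0. Tuition Credit: $523,751 is at or above $310,600, so the credit is $0. total $0 + $0 = $0
Difference: |$1,350 − $0| = $1,350.

$1,350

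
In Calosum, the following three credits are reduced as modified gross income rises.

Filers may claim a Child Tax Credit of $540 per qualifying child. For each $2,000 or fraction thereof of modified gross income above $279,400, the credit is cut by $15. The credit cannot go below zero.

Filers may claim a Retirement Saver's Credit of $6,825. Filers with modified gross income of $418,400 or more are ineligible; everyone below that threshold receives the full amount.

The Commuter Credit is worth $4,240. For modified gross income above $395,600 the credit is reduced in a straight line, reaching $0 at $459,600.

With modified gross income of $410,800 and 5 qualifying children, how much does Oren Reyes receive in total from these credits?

Child Tax Credit: base = 5 × $540 = $2,700. income exceeds $279,400 by $131,400, which is 66 full-or-partial $2,000 increments; reduction = 66 × $15 = $990, leaving $1,710.
Retirement Saver's Credit: $410,800 is below the $418,400 cutoff, so the full $6,825 applies.
Commuter Credit: $410,800 is $15,200 into a $64,000 phase-out range, leaving 48,800/64,000 of the credit: $4,240 × 48,800/64,000 = $3,233.
Total: $1,710 + $6,825 + $3,233 = $11,768.

$11,768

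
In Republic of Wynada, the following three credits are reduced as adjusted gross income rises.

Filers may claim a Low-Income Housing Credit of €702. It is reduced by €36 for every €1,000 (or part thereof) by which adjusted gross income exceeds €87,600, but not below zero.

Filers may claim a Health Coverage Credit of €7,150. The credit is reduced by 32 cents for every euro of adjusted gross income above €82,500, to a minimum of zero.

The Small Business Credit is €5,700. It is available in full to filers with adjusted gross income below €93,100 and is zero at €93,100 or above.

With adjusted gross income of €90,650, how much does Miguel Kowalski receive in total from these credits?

€10,800

Low-Income Housing Credit: income exceeds €87,600 by €3,050, which is 4 full-or-partial €1,000 increments; reduction = 4 × €36 = €144, leaving €558.
Health Coverage Credit: 32% of the €8,150 excess over €82,500 is €2,608; credit = €7,150 − €2,608 = €4,542.
Small Business Credit: €90,650 is below the €93,100 cutoff, so the full €5,700 applies.
Total: €558 + €4,542 + €5,700 = €10,800.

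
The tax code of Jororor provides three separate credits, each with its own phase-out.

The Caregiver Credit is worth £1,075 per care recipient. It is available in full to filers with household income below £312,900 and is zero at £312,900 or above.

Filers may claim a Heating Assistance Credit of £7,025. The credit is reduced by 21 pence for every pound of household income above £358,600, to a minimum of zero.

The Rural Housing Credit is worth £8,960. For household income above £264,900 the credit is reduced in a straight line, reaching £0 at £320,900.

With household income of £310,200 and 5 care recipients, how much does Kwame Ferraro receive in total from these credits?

Caregiver Credit: base = 5 × £1,075 = £5,375. £310,200 is below the £312,900 cutoff, so the full £5,375 applies.
Heating Assistance Credit: £310,200 is at or below the £358,600 threshold, so the full £7,025 applies.
Rural Housing Credit: £310,200 is £45,300 into a £56,000 phase-out range, leaving 10,700/56,000 of the credit: £8,960 × 10,700/56,000 = £1,712.
Total: £5,375 + £7,025 + £1,712 = £14,112.

£14,112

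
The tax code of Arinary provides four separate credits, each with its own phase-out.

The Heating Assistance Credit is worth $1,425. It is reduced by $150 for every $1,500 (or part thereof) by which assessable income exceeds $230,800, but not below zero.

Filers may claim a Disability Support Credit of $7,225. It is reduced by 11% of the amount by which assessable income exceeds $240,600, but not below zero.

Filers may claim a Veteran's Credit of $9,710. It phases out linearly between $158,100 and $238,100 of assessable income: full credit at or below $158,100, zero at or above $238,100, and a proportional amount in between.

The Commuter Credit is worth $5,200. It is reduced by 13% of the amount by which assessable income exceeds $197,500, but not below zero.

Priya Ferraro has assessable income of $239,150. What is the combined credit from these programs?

Heating Assistance Credit: income exceeds $230,800 by $8,350, which is 6 full-or-partial $1,500 increments; reduction = 6 × $150 = $900, leaving $525.
Disability Support Credit: $239,150 is at or below the $240,600 threshold, so the full $7,225 applies.
Veteran's Credit: $239,150 is at or above $238,100, so the credit is $0.
Commuter Credit: 13% of the $41,650 excess over $197,500 is $5,414.50 ≥ base, so the credit is $0.
Total: $525 + $7,225 + $0 + $0 = $7,750.

$7,750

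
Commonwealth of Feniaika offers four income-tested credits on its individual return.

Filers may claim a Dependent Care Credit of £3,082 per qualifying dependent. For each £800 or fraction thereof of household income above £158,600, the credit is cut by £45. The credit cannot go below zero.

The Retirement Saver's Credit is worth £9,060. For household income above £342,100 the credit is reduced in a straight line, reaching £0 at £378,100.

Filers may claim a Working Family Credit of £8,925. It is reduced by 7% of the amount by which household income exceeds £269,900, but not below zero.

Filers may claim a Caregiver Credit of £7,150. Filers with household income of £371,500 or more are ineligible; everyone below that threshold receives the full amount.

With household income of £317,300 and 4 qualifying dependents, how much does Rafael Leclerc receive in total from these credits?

£25,190

Dependent Care Credit: base = 4 × £3,082 = £12,328. income exceeds £158,600 by £158,700, which is 199 full-or-partial £800 increments; reduction = 199 × £45 = £8,955, leaving £3,373.
Retirement Saver's Credit: £317,300 is at or below the £342,100 threshold, so the full £9,060 applies.
Working Family Credit: 7% of the £47,400 excess over £269,900 is £3,318; credit = £8,925 − £3,318 = £5,607.
Caregiver Credit: £317,300 is below the £371,500 cutoff, so the full £7,150 applies.
Total: £3,373 + £9,060 + £5,607 + £7,150 = £25,190.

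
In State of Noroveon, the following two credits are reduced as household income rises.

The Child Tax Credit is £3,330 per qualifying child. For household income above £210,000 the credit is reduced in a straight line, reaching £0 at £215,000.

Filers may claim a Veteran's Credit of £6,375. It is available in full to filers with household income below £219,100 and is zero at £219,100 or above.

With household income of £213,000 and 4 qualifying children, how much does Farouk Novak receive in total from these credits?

Child Tax Credit: base = 4 × £3,330 = £13,320. £213,000 is £3,000 into a £5,000 phase-out range, leaving 2,000/5,000 of the credit: £13,320 × 2,000/5,000 = £5,328.
Veteran's Credit: £213,000 is below the £219,100 cutoff, so the full £6,375 applies.
Total: £5,328 + £6,375 = £11,703.

£11,703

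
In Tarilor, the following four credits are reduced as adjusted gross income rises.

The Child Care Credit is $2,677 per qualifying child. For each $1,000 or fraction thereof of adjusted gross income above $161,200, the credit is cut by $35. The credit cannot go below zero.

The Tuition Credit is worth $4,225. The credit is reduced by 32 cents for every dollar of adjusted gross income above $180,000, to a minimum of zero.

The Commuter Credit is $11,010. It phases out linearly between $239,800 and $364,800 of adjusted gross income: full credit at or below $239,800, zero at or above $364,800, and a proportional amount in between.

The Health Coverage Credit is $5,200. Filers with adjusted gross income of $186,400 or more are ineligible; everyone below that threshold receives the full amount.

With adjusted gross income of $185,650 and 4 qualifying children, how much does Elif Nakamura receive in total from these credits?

$28,460

Child Care Credit: base = 4 × $2,677 = $10,708. income exceeds $161,200 by $24,450, which is 25 full-or-partial $1,000 increments; reduction = 25 × $35 = $875, leaving $9,833.
Tuition Credit: 32% of the $5,650 excess over $180,000 is $1,808; credit = $4,225 − $1,808 = $2,417.
Commuter Credit: $185,650 is at or below the $239,800 threshold, so the full $11,010 applies.
Health Coverage Credit: $185,650 is below the $186,400 cutoff, so the full $5,200 applies.
Total: $9,833 + $2,417 + $11,010 + $5,200 = $28,460.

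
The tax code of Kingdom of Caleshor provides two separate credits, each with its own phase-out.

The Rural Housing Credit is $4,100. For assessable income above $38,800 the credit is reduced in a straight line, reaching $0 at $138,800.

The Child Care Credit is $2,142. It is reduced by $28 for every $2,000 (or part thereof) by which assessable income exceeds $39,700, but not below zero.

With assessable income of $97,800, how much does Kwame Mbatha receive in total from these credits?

Rural Housing Credit: $97,800 is $59,000 into a $100,000 phase-out range, leaving 41,000/100,000 of the credit: $4,100 × 41,000/100,000 = $1,681.
Child Care Credit: income exceeds $39,700 by $58,100, which is 30 full-or-partial $2,000 increments; reduction = 30 × $28 = $840, leaving $1,302.
Total: $1,681 + $1,302 = $2,983.

$2,983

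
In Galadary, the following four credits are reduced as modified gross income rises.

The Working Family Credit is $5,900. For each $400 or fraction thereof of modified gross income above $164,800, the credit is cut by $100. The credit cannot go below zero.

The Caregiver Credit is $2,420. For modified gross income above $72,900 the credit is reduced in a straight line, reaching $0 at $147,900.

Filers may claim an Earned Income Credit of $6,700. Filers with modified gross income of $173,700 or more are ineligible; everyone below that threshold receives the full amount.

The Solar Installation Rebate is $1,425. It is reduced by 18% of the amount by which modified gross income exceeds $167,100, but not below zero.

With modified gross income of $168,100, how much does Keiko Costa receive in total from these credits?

$12,945

Working Family Credit: income exceeds $164,800 by $3,300, which is 9 full-or-partial $400 increments; reduction = 9 × $100 = $900, leaving $5,000.
Caregiver Credit: $168,100 is at or above $147,900, so the credit is $0.
Earned Income Credit: $168,100 is below the $173,700 cutoff, so the full $6,700 applies.
Solar Installation Rebate: 18% of the $1,000 excess over $167,100 is $180; credit = $1,425 − $180 = $1,245.
Total: $5,000 + $0 + $6,700 + $1,245 = $12,945.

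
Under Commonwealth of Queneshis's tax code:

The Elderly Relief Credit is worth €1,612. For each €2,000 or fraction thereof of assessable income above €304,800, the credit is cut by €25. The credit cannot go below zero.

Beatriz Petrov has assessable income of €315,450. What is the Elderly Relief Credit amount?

Elderly Relief Credit: income exceeds €304,800 by €10,650, which is 6 full-or-partial €2,000 increments; reduction = 6 × €25 = €150, leaving €1,462.

€1,462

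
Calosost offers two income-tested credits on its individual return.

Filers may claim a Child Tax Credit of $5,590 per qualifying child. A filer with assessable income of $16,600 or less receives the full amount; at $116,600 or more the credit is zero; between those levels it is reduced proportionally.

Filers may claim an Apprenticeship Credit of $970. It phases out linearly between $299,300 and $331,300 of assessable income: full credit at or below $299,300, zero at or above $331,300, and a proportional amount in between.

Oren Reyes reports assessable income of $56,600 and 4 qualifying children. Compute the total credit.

$14,386

Child Tax Credit: base = 4 × $5,590 = $22,360. $56,600 is $40,000 into a $100,000 phase-out range, leaving 60,000/100,000 of the credit: $22,360 × 60,000/100,000 = $13,416.
Apprenticeship Credit: $56,600 is at or below the $299,300 threshold, so the full $970 applies.
Total: $13,416 + $970 = $14,386.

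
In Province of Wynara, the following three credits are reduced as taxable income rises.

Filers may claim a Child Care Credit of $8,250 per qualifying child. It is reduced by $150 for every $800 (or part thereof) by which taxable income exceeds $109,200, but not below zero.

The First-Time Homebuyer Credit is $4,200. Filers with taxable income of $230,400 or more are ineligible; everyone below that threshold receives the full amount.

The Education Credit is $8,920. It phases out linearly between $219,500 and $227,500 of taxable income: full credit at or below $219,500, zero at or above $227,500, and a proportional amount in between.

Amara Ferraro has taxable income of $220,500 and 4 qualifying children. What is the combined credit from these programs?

$24,005

Child Care Credit: base = 4 × $8,250 = $33,000. income exceeds $109,200 by $111,300, which is 140 full-or-partial $800 increments; reduction = 140 × $150 = $21,000, leaving $12,000.
First-Time Homebuyer Credit: $220,500 is below the $230,400 cutoff, so the full $4,200 applies.
Education Credit: $220,500 is $1,000 into a $8,000 phase-out range, leaving 7,000/8,000 of the credit: $8,920 × 7,000/8,000 = $7,805.
Total: $12,000 + $4,200 + $7,805 = $24,005.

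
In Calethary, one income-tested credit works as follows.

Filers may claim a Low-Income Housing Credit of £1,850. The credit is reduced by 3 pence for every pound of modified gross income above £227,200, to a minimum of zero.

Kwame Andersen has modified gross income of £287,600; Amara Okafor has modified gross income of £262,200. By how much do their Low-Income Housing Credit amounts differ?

£762

Kwame (£287,600): Low-Income Housing Credit: 3% of the £60,400 excess over £227,200 is £1,812; credit = £1,850 − £1,812 = £38.
Amara (£262,200): Low-Income Housing Credit: 3% of the £35,000 excess over £227,200 is £1,050; credit = £1,850 − £1,050 = £800.
Difference: |£38 − £800| = £762.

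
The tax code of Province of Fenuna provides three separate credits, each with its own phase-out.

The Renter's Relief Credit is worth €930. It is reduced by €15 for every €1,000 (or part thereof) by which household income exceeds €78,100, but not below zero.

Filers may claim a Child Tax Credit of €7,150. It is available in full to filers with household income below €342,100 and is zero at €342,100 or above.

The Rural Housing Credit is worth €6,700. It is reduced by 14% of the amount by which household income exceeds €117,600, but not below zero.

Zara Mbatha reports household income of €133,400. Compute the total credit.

€11,728

Renter's Relief Credit: income exceeds €78,100 by €55,300, which is 56 full-or-partial €1,000 increments; reduction = 56 × €15 = €840, leaving €90.
Child Tax Credit: €133,400 is below the €342,100 cutoff, so the full €7,150 applies.
Rural Housing Credit: 14% of the €15,800 excess over €117,600 is €2,212; credit = €6,700 − €2,212 = €4,488.
Total: €90 + €7,150 + €4,488 = €11,728.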